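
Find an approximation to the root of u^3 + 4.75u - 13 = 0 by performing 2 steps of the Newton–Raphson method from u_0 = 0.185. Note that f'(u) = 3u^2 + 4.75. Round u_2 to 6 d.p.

1.958976

u_0 = 0.185000: f = -12.114918, f' = 4.852675 → u_1 = 0.185000 - (-12.114918)/(4.852675) = 2.681544
u_1 = 2.681544: f = 19.019463, f' = 26.322040 → u_2 = 2.681544 - (19.019463)/(26.322040) = 1.958976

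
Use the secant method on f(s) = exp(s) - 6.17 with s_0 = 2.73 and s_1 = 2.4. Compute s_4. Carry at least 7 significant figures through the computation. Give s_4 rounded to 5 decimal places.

1.82501

f(s_0) = 9.162887, f(s_1) = 4.853176
s_2 = 2.400000 - (4.853176)·(2.400000 - 2.730000)/(4.853176 - (9.162887)) = 2.028386; f(s_2) = 1.431808
s_3 = 2.028386 - (1.431808)·(2.028386 - 2.400000)/(1.431808 - (4.853176)) = 1.872869; f(s_3) = 0.336941
s_4 = 1.872869 - (0.336941)·(1.872869 - 2.028386)/(0.336941 - (1.431808)) = 1.825010; f(s_4) = 0.032856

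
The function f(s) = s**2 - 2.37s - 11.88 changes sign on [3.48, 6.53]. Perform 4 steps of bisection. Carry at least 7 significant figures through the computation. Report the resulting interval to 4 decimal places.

f(3.480000) = -8.017200, f(6.530000) = 15.284800 (opposite signs)
step 1: m = 5.005000, f(m) = 1.308175 > 0 → root in [3.480000, 5.005000]
step 2: m = 4.242500, f(m) = -3.935919 < 0 → root in [4.242500, 5.005000]
step 3: m = 4.623750, f(m) = -1.459223 < 0 → root in [4.623750, 5.005000]
step 4: m = 4.814375, f(m) = -0.111862 < 0 → root in [4.814375, 5.005000]

[4.8144, 5.0050]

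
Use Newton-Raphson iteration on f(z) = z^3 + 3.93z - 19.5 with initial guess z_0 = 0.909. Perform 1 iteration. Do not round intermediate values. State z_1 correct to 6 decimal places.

f'(z) = 3z^2 + 3.93
z_0 = 0.909000: f = -15.176541, f' = 6.408843 → z_1 = 0.909000 - (-15.176541)/(6.408843) = 3.277062

3.277062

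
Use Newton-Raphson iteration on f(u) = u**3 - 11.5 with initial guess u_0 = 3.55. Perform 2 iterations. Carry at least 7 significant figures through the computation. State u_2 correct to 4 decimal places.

2.3179

f'(u) = 3u**2
u_0 = 3.550000: f = 33.238875, f' = 37.807500 → u_1 = 3.550000 - (33.238875)/(37.807500) = 2.670839
u_1 = 2.670839: f = 7.552115, f' = 21.400145 → u_2 = 2.670839 - (7.552115)/(21.400145) = 2.317939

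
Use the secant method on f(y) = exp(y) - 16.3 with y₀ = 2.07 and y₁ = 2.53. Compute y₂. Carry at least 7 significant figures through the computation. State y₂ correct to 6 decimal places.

2.902328

Secant update: y_(k+1) = y_k − f(y_k)·(y_k − y_(k-1))/(f(y_k) − f(y_(k-1))).
f(y_0) = -8.375177, f(y_1) = -3.746494
y_2 = 2.530000 - (-3.746494)·(2.530000 - 2.070000)/(-3.746494 - (-8.375177)) = 2.902328; f(y_2) = 1.916500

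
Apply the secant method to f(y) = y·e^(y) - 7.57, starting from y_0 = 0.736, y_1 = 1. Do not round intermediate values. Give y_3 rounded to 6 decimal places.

f(y_0) = -6.033550, f(y_1) = -4.851718
y_2 = 1.000000 - (-4.851718)·(1.000000 - 0.736000)/(-4.851718 - (-6.033550)) = 2.083787; f(y_2) = 9.172896
y_3 = 2.083787 - (9.172896)·(2.083787 - 1.000000)/(9.172896 - (-4.851718)) = 1.374929; f(y_3) = -2.132440

1.374929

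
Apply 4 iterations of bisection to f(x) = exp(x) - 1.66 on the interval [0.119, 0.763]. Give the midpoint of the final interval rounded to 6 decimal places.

0.501375

f(0.119000) = -0.533630, f(0.763000) = 0.484701 (opposite signs)
step 1: m = 0.441000, f(m) = -0.105739 < 0 → root in [0.441000, 0.763000]
step 2: m = 0.602000, f(m) = 0.165767 > 0 → root in [0.441000, 0.602000]
step 3: m = 0.521500, f(m) = 0.024553 > 0 → root in [0.441000, 0.521500]
step 4: m = 0.481250, f(m) = -0.041904 < 0 → root in [0.481250, 0.521500]
Midpoint of [0.481250, 0.521500] = 0.501375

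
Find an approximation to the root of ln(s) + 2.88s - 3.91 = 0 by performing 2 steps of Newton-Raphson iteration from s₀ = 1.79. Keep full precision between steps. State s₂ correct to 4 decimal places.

1.2736

Newton update: s ← s − f(s)/f'(s).
f'(s) = 1/s + 2.88
s_0 = 1.790000: f = 1.827416, f' = 3.438659 → s_1 = 1.790000 - (1.827416)/(3.438659) = 1.258567
s_1 = 1.258567: f = -0.055352, f' = 3.674554 → s_2 = 1.258567 - (-0.055352)/(3.674554) = 1.273631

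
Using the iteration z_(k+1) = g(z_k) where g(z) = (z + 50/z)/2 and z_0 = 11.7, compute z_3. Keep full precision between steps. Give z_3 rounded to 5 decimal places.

z_1 = g(11.700000) = 7.986752
z_2 = g(7.986752) = 7.123560
z_3 = g(7.123560) = 7.071261

7.07126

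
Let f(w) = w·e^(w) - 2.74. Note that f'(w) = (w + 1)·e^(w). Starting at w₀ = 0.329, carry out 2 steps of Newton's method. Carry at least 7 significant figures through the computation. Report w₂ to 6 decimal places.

1.178289

w_0 = 0.329000: f = -2.282829, f' = 1.846749 → w_1 = 0.329000 - (-2.282829)/(1.846749) = 1.565134
w_1 = 1.565134: f = 4.746528, f' = 12.269843 → w_2 = 1.565134 - (4.746528)/(12.269843) = 1.178289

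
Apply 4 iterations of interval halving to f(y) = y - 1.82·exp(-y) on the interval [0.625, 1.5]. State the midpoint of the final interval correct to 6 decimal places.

f(0.625000) = -0.349176, f(1.500000) = 1.093903 (opposite signs)
step 1: m = 1.062500, f(m) = 0.433525 > 0 → root in [0.625000, 1.062500]
step 2: m = 0.843750, f(m) = 0.060978 > 0 → root in [0.625000, 0.843750]
step 3: m = 0.734375, f(m) = -0.138871 < 0 → root in [0.734375, 0.843750]
step 4: m = 0.789062, f(m) = -0.037710 < 0 → root in [0.789062, 0.843750]
Midpoint of [0.789062, 0.843750] = 0.816406

0.816406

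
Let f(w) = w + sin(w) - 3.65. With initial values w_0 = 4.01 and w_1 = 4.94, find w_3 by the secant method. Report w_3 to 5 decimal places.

Secant update: w_(k+1) = w_k − f(w_k)·(w_k − w_(k-1))/(f(w_k) − f(w_(k-1))).
f(w_0) = -0.403301, f(w_1) = 0.315792
w_2 = 4.940000 - (0.315792)·(4.940000 - 4.010000)/(0.315792 - (-0.403301)) = 4.531588; f(w_2) = -0.102112
w_3 = 4.531588 - (-0.102112)·(4.531588 - 4.940000)/(-0.102112 - (0.315792)) = 4.631381; f(w_3) = -0.015340

4.63138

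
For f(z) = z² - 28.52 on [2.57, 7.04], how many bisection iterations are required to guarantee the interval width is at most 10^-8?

Initial width b − a = 7.04 − 2.57 = 4.470000.
After n steps the width is (b−a)/2^n; need (b−a)/2^n ≤ 10^-8.
So n ≥ log₂(4.470000/10^-8) = log₂(447000000.0000) ≈ 28.7357.
Hence n = 29.

29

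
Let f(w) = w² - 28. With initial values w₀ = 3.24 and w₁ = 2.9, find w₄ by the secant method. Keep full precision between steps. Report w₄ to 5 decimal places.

f(w_0) = -17.502400, f(w_1) = -19.590000
w_2 = 2.900000 - (-19.590000)·(2.900000 - 3.240000)/(-19.590000 - (-17.502400)) = 6.090554; f(w_2) = 9.094845
w_3 = 6.090554 - (9.094845)·(6.090554 - 2.900000)/(9.094845 - (-19.590000)) = 5.078954; f(w_3) = -2.204230
w_4 = 5.078954 - (-2.204230)·(5.078954 - 6.090554)/(-2.204230 - (9.094845)) = 5.276297; f(w_4) = -0.160688

5.27630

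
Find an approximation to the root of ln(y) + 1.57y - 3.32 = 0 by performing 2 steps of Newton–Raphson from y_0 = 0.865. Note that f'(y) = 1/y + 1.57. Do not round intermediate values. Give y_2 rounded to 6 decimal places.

1.754881

y_0 = 0.865000: f = -2.106976, f' = 2.726069 → y_1 = 0.865000 - (-2.106976)/(2.726069) = 1.637899
y_1 = 1.637899: f = -0.255085, f' = 2.180538 → y_2 = 1.637899 - (-0.255085)/(2.180538) = 1.754881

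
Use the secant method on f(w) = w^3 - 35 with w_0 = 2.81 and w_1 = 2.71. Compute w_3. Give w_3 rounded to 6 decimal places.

Secant update: w_(k+1) = w_k − f(w_k)·(w_k − w_(k-1))/(f(w_k) − f(w_(k-1))).
f(w_0) = -12.811959, f(w_1) = -15.097489
w_2 = 2.710000 - (-15.097489)·(2.710000 - 2.810000)/(-15.097489 - (-12.811959)) = 3.370568; f(w_2) = 3.292122
w_3 = 3.370568 - (3.292122)·(3.370568 - 2.710000)/(3.292122 - (-15.097489)) = 3.252313; f(w_3) = -0.598531

3.252313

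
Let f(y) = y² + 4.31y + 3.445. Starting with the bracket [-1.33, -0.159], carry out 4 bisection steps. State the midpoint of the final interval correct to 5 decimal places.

-1.07384

f(-1.330000) = -0.518400, f(-0.159000) = 2.784991 (opposite signs)
step 1: m = -0.744500, f(m) = 0.790485 > 0 → root in [-1.330000, -0.744500]
step 2: m = -1.037250, f(m) = 0.050340 > 0 → root in [-1.330000, -1.037250]
step 3: m = -1.183625, f(m) = -0.255456 < 0 → root in [-1.183625, -1.037250]
step 4: m = -1.110438, f(m) = -0.107914 < 0 → root in [-1.110438, -1.037250]
Midpoint of [-1.110438, -1.037250] = -1.073844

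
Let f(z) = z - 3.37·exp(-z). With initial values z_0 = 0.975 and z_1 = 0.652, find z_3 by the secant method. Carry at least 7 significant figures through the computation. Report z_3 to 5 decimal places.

1.10820

f(z_0) = -0.296138, f(z_1) = -1.103779
z_2 = 0.652000 - (-1.103779)·(0.652000 - 0.975000)/(-1.103779 - (-0.296138)) = 1.093435; f(z_2) = -0.035730
z_3 = 1.093435 - (-0.035730)·(1.093435 - 0.652000)/(-0.035730 - (-1.103779)) = 1.108202; f(z_3) = -0.004410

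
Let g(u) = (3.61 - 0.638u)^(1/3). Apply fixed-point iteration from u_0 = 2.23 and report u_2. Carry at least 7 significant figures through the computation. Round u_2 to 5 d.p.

u_1 = g(2.230000) = 1.298076
u_2 = g(1.298076) = 1.406404

1.40640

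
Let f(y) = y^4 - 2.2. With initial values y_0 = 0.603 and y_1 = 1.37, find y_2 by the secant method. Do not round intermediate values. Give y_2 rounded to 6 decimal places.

1.070770

f(y_0) = -2.067788, f(y_1) = 1.322754
y_2 = 1.370000 - (1.322754)·(1.370000 - 0.603000)/(1.322754 - (-2.067788)) = 1.070770; f(y_2) = -0.885427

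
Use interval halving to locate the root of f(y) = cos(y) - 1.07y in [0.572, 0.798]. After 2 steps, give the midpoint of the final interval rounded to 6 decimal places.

f(0.572000) = 0.228780, f(0.798000) = -0.155720 (opposite signs)
step 1: m = 0.685000, f(m) = 0.041469 > 0 → root in [0.685000, 0.798000]
step 2: m = 0.741500, f(m) = -0.055949 < 0 → root in [0.685000, 0.741500]
Midpoint of [0.685000, 0.741500] = 0.713250

0.713250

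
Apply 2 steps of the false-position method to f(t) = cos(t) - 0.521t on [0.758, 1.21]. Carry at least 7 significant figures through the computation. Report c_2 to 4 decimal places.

f(0.758000) = 0.331294, f(1.210000) = -0.277391
step 1: c = 1.004014, f(c) = 0.013829 > 0 → new bracket [1.004014, 1.210000]
step 2: c = 1.013796, f(c) = 0.000455 > 0 → new bracket [1.013796, 1.210000]

1.0138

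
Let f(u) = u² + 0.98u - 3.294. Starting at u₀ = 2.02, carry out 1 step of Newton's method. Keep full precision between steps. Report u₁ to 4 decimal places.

1.4690

f'(u) = 2u + 0.98
u_0 = 2.020000: f = 2.766000, f' = 5.020000 → u_1 = 2.020000 - (2.766000)/(5.020000) = 1.469004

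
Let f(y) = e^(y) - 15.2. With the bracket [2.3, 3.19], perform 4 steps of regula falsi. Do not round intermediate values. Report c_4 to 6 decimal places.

2.720306

f(2.300000) = -5.225818, f(3.190000) = 9.088427
step 1: c = 2.624920, f(c) = -1.396537 < 0 → new bracket [2.624920, 3.190000]
step 2: c = 2.700185, f(c) = -0.317516 < 0 → new bracket [2.700185, 3.190000]
step 3: c = 2.716720, f(c) = -0.069393 < 0 → new bracket [2.716720, 3.190000]
step 4: c = 2.720306, f(c) = -0.015033 < 0 → new bracket [2.720306, 3.190000]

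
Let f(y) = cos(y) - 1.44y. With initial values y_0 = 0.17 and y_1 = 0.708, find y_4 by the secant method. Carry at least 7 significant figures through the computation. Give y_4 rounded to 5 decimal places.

f(y_0) = 0.740785, f(y_1) = -0.259856
y_2 = 0.708000 - (-0.259856)·(0.708000 - 0.170000)/(-0.259856 - (0.740785)) = 0.568287; f(y_2) = 0.024491
y_3 = 0.568287 - (0.024491)·(0.568287 - 0.708000)/(0.024491 - (-0.259856)) = 0.580321; f(y_3) = 0.000625
y_4 = 0.580321 - (0.000625)·(0.580321 - 0.568287)/(0.000625 - (0.024491)) = 0.580636; f(y_4) = -0.000002

0.58064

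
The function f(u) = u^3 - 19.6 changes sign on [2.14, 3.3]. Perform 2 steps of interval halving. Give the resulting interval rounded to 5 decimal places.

f(2.140000) = -9.799656, f(3.300000) = 16.337000 (opposite signs)
step 1: m = 2.720000, f(m) = 0.523648 > 0 → root in [2.140000, 2.720000]
step 2: m = 2.430000, f(m) = -5.251093 < 0 → root in [2.430000, 2.720000]

[2.43000, 2.72000]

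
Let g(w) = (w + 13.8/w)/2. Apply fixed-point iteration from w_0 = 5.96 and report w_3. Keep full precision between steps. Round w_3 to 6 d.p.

3.714898

w_1 = g(5.960000) = 4.137718
w_2 = g(4.137718) = 3.736445
w_3 = g(3.736445) = 3.714898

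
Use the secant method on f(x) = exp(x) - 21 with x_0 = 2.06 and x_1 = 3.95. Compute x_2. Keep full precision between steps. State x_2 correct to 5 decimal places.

f(x_0) = -13.154030, f(x_1) = 30.935367
x_2 = 3.950000 - (30.935367)·(3.950000 - 2.060000)/(30.935367 - (-13.154030)) = 2.623880; f(x_2) = -7.210882

2.62388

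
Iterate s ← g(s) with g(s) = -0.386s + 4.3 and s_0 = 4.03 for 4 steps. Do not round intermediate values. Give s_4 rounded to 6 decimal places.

3.123044

s_1 = g(4.030000) = 2.744420
s_2 = g(2.744420) = 3.240654
s_3 = g(3.240654) = 3.049108
s_4 = g(3.049108) = 3.123044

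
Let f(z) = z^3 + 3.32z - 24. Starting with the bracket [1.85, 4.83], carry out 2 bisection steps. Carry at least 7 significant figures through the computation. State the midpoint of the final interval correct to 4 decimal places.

f(1.850000) = -11.526375, f(4.830000) = 104.714187 (opposite signs)
step 1: m = 3.340000, f(m) = 24.348504 > 0 → root in [1.850000, 3.340000]
step 2: m = 2.595000, f(m) = 2.090195 > 0 → root in [1.850000, 2.595000]
Midpoint of [1.850000, 2.595000] = 2.222500

2.2225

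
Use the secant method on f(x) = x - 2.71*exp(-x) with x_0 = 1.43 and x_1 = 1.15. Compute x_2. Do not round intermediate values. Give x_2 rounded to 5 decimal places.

f(x_0) = 0.781473, f(x_1) = 0.291914
x_2 = 1.150000 - (0.291914)·(1.150000 - 1.430000)/(0.291914 - (0.781473)) = 0.983041; f(x_2) = -0.030963

0.98304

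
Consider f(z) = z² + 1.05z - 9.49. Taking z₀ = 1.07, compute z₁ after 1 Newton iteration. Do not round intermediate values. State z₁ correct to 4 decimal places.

3.3338

Newton update: z ← z − f(z)/f'(z).
f'(z) = 2z + 1.05
z_0 = 1.070000: f = -7.221600, f' = 3.190000 → z_1 = 1.070000 - (-7.221600)/(3.190000) = 3.333824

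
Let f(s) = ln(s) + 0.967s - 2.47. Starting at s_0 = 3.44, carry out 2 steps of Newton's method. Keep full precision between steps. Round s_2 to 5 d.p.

f'(s) = 1/s + 0.967
s_0 = 3.440000: f = 2.091951, f' = 1.257698 → s_1 = 3.440000 - (2.091951)/(1.257698) = 1.776682
s_1 = 1.776682: f = -0.177201, f' = 1.529847 → s_2 = 1.776682 - (-0.177201)/(1.529847) = 1.892511

1.89251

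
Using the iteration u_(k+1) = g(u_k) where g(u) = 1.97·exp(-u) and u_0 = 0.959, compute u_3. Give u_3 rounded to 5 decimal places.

u_1 = g(0.959000) = 0.755054
u_2 = g(0.755054) = 0.925871
u_3 = g(0.925871) = 0.780487

0.78049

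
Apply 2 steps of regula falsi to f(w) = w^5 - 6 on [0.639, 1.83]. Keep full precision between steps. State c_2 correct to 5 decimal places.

f(0.639000) = -5.893462, f(1.830000) = 14.523690
step 1: c = 0.982785, f(c) = -5.083161 < 0 → new bracket [0.982785, 1.830000]
step 2: c = 1.202429, f(c) = -3.486391 < 0 → new bracket [1.202429, 1.830000]

1.20243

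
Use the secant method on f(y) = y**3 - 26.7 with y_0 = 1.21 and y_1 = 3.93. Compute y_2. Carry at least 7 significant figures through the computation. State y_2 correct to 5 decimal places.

f(y_0) = -24.928439, f(y_1) = 33.998457
y_2 = 3.930000 - (33.998457)·(3.930000 - 1.210000)/(33.998457 - (-24.928439)) = 2.360669; f(y_2) = -13.544562

2.36067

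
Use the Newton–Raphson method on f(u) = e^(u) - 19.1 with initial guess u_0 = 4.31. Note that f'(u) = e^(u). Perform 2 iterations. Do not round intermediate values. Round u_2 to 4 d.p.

Newton update: u ← u − f(u)/f'(u).
u_0 = 4.310000: f = 55.340489, f' = 74.440489 → u_1 = 4.310000 - (55.340489)/(74.440489) = 3.566581
u_1 = 3.566581: f = 16.295362, f' = 35.395362 → u_2 = 3.566581 - (16.295362)/(35.395362) = 3.106200

3.1062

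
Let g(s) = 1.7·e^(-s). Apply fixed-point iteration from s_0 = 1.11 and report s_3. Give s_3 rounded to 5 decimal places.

s_1 = g(1.110000) = 0.560250
s_2 = g(0.560250) = 0.970812
s_3 = g(0.970812) = 0.643918

0.64392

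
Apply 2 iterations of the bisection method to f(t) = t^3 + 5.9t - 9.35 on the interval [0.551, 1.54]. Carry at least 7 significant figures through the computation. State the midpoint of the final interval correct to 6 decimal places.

f(0.551000) = -5.931816, f(1.540000) = 3.388264 (opposite signs)
step 1: m = 1.045500, f(m) = -2.038745 < 0 → root in [1.045500, 1.540000]
step 2: m = 1.292750, f(m) = 0.437672 > 0 → root in [1.045500, 1.292750]
Midpoint of [1.045500, 1.292750] = 1.169125

1.169125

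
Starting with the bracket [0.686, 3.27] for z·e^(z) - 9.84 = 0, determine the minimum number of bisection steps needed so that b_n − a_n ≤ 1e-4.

Initial width b − a = 3.27 − 0.686 = 2.584000.
After n steps the width is (b−a)/2^n; need (b−a)/2^n ≤ 1e-4.
So n ≥ log₂(2.584000/1e-4) = log₂(25840.0000) ≈ 14.6573.
Hence n = 15.

15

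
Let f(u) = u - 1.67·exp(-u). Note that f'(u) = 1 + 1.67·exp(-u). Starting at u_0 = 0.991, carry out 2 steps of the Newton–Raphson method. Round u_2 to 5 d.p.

0.77180

Newton update: u ← u − f(u)/f'(u).
u_0 = 0.991000: f = 0.371087, f' = 1.619913 → u_1 = 0.991000 - (0.371087)/(1.619913) = 0.761922
u_1 = 0.761922: f = -0.017582, f' = 1.779504 → u_2 = 0.761922 - (-0.017582)/(1.779504) = 0.771802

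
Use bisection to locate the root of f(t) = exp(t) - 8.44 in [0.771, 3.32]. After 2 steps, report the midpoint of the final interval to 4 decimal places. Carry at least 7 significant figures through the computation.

2.3641

f(0.771000) = -6.278073, f(3.320000) = 19.220351 (opposite signs)
step 1: m = 2.045500, f(m) = -0.706976 < 0 → root in [2.045500, 3.320000]
step 2: m = 2.682750, f(m) = 6.185258 > 0 → root in [2.045500, 2.682750]
Midpoint of [2.045500, 2.682750] = 2.364125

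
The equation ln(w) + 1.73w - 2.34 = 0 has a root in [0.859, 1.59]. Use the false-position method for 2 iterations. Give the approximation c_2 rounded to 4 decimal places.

1.2330

False-position update: c = (a·f(b) − b·f(a))/(f(b) − f(a)); replace the endpoint whose sign matches f(c).
f(0.859000) = -1.005916, f(1.590000) = 0.874434
step 1: c = 1.250057, f(c) = 0.045789 > 0 → new bracket [0.859000, 1.250057]
step 2: c = 1.233032, f(c) = 0.002621 > 0 → new bracket [0.859000, 1.233032]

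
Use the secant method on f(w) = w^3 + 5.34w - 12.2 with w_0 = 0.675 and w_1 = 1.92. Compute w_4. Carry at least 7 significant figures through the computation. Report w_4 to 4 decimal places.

1.5665

f(w_0) = -8.287953, f(w_1) = 5.130688
w_2 = 1.920000 - (5.130688)·(1.920000 - 0.675000)/(5.130688 - (-8.287953)) = 1.443968; f(w_2) = -1.478478
w_3 = 1.443968 - (-1.478478)·(1.443968 - 1.920000)/(-1.478478 - (5.130688)) = 1.550457; f(w_3) = -0.193394
w_4 = 1.550457 - (-0.193394)·(1.550457 - 1.443968)/(-0.193394 - (-1.478478)) = 1.566482; f(w_4) = 0.008955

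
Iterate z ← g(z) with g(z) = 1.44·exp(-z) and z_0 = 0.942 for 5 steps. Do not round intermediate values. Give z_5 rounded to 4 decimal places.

0.6705

z_1 = g(0.942000) = 0.561380
z_2 = g(0.561380) = 0.821407
z_3 = g(0.821407) = 0.633330
z_4 = g(0.633330) = 0.764382
z_5 = g(0.764382) = 0.670495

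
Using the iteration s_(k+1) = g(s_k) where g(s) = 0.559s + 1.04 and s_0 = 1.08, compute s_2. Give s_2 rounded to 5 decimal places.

s_1 = g(1.080000) = 1.643720
s_2 = g(1.643720) = 1.958839

1.95884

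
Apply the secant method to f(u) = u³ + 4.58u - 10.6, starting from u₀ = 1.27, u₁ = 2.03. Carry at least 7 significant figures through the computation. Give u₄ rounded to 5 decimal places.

1.53112

f(u_0) = -2.735017, f(u_1) = 7.062827
u_2 = 2.030000 - (7.062827)·(2.030000 - 1.270000)/(7.062827 - (-2.735017)) = 1.482150; f(u_2) = -0.555812
u_3 = 1.482150 - (-0.555812)·(1.482150 - 2.030000)/(-0.555812 - (7.062827)) = 1.522118; f(u_3) = -0.102191
u_4 = 1.522118 - (-0.102191)·(1.522118 - 1.482150)/(-0.102191 - (-0.555812)) = 1.531122; f(u_4) = 0.002000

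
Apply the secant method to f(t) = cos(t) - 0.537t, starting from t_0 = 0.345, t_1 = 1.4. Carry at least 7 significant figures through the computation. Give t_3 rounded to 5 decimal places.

f(t_0) = 0.755810, f(t_1) = -0.581833
t_2 = 1.400000 - (-0.581833)·(1.400000 - 0.345000)/(-0.581833 - (0.755810)) = 0.941108; f(t_2) = 0.083518
t_3 = 0.941108 - (0.083518)·(0.941108 - 1.400000)/(0.083518 - (-0.581833)) = 0.998710; f(t_3) = 0.005080

0.99871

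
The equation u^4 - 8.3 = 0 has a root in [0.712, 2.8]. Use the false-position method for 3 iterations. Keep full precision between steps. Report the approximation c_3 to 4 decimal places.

1.3726

False-position update: c = (a·f(b) − b·f(a))/(f(b) − f(a)); replace the endpoint whose sign matches f(c).
f(0.712000) = -8.043008, f(2.800000) = 53.165600
step 1: c = 0.986370, f(c) = -7.353416 < 0 → new bracket [0.986370, 2.800000]
step 2: c = 1.206737, f(c) = -6.179443 < 0 → new bracket [1.206737, 2.800000]
step 3: c = 1.372639, f(c) = -4.750025 < 0 → new bracket [1.372639, 2.800000]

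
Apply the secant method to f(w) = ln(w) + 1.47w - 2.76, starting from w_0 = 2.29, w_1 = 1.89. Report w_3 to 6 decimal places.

1.570944

Secant update: w_(k+1) = w_k − f(w_k)·(w_k − w_(k-1))/(f(w_k) − f(w_(k-1))).
f(w_0) = 1.434852, f(w_1) = 0.654877
w_2 = 1.890000 - (0.654877)·(1.890000 - 2.290000)/(0.654877 - (1.434852)) = 1.554155; f(w_2) = -0.034460
w_3 = 1.554155 - (-0.034460)·(1.554155 - 1.890000)/(-0.034460 - (0.654877)) = 1.570944; f(w_3) = 0.000964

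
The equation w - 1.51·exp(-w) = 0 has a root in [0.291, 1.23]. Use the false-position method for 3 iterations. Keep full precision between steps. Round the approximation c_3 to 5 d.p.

0.72909

False-position update: c = (a·f(b) − b·f(a))/(f(b) − f(a)); replace the endpoint whose sign matches f(c).
f(0.291000) = -0.837749, f(1.230000) = 0.788638
step 1: c = 0.774677, f(c) = 0.078790 > 0 → new bracket [0.291000, 0.774677]
step 2: c = 0.733098, f(c) = 0.007666 > 0 → new bracket [0.291000, 0.733098]
step 3: c = 0.729089, f(c) = 0.000743 > 0 → new bracket [0.291000, 0.729089]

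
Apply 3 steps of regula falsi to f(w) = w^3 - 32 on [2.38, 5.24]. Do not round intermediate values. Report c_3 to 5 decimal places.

3.09322

f(2.380000) = -18.518728, f(5.240000) = 111.877824
step 1: c = 2.786173, f(c) = -10.371607 < 0 → new bracket [2.786173, 5.240000]
step 2: c = 2.994355, f(c) = -5.152128 < 0 → new bracket [2.994355, 5.240000]
step 3: c = 3.093217, f(c) = -2.404117 < 0 → new bracket [3.093217, 5.240000]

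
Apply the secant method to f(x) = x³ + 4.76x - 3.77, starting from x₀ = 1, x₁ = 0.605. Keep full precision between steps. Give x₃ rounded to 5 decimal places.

0.71557

f(x_0) = 1.990000, f(x_1) = -0.668755
x_2 = 0.605000 - (-0.668755)·(0.605000 - 1.000000)/(-0.668755 - (1.990000)) = 0.704354; f(x_2) = -0.067834
x_3 = 0.704354 - (-0.067834)·(0.704354 - 0.605000)/(-0.067834 - (-0.668755)) = 0.715570; f(x_3) = 0.002511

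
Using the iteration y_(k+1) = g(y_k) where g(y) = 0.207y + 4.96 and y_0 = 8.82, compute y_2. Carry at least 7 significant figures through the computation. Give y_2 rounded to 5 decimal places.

y_1 = g(8.820000) = 6.785740
y_2 = g(6.785740) = 6.364648

6.36465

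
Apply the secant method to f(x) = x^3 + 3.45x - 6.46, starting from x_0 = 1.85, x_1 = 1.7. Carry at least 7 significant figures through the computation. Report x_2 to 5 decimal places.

1.36547

f(x_0) = 6.254125, f(x_1) = 4.318000
x_2 = 1.700000 - (4.318000)·(1.700000 - 1.850000)/(4.318000 - (6.254125)) = 1.365466; f(x_2) = 0.796764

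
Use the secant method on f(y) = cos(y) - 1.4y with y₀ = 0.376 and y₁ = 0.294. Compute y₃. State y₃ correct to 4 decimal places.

f(y_0) = 0.403741, f(y_1) = 0.545492
y_2 = 0.294000 - (0.545492)·(0.294000 - 0.376000)/(0.545492 - (0.403741)) = 0.609555; f(y_2) = -0.033474
y_3 = 0.609555 - (-0.033474)·(0.609555 - 0.294000)/(-0.033474 - (0.545492)) = 0.591311; f(y_3) = 0.002376

0.5913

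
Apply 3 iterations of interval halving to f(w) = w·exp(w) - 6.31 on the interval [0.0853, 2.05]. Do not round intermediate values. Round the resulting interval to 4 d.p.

[1.3132, 1.5588]

f(0.085300) = -6.217105, f(2.050000) = 9.614197 (opposite signs)
step 1: m = 1.067650, f(m) = -3.204701 < 0 → root in [1.067650, 2.050000]
step 2: m = 1.558825, f(m) = 1.099458 > 0 → root in [1.067650, 1.558825]
step 3: m = 1.313238, f(m) = -1.427131 < 0 → root in [1.313238, 1.558825]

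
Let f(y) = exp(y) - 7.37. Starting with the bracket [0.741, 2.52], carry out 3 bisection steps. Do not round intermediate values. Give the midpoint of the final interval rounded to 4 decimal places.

1.9641

f(0.741000) = -5.271968, f(2.520000) = 5.058597 (opposite signs)
step 1: m = 1.630500, f(m) = -2.263573 < 0 → root in [1.630500, 2.520000]
step 2: m = 2.075250, f(m) = 0.596538 > 0 → root in [1.630500, 2.075250]
step 3: m = 1.852875, f(m) = -0.991870 < 0 → root in [1.852875, 2.075250]
Midpoint of [1.852875, 2.075250] = 1.964063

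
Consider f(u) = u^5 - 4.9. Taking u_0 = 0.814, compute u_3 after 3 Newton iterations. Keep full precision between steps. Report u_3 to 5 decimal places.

1.89048

Newton update: u ← u − f(u)/f'(u).
f'(u) = 5u^4
u_0 = 0.814000: f = -4.542627, f' = 2.195167 → u_1 = 0.814000 - (-4.542627)/(2.195167) = 2.883376
u_1 = 2.883376: f = 194.399625, f' = 345.601158 → u_2 = 2.883376 - (194.399625)/(345.601158) = 2.320879
u_2 = 2.320879: f = 62.438366, f' = 145.070819 → u_3 = 2.320879 - (62.438366)/(145.070819) = 1.890480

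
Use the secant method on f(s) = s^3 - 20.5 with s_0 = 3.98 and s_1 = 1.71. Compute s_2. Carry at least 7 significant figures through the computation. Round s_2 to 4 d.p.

f(s_0) = 42.544792, f(s_1) = -15.499789
s_2 = 1.710000 - (-15.499789)·(1.710000 - 3.980000)/(-15.499789 - (42.544792)) = 2.316164; f(s_2) = -8.074674

2.3162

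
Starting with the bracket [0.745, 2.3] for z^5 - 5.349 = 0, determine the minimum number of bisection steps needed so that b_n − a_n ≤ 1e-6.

Initial width b − a = 2.3 − 0.745 = 1.555000.
After n steps the width is (b−a)/2^n; need (b−a)/2^n ≤ 1e-6.
So n ≥ log₂(1.555000/1e-6) = log₂(1555000.0000) ≈ 20.5685.
Hence n = 21.

21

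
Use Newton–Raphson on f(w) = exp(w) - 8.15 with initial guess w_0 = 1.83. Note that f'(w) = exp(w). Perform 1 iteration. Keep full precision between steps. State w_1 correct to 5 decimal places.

Newton update: w ← w − f(w)/f'(w).
w_0 = 1.830000: f = -1.916113, f' = 6.233887 → w_1 = 1.830000 - (-1.916113)/(6.233887) = 2.137371

2.13737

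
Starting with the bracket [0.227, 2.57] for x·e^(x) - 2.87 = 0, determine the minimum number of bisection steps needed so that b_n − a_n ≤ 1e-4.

15

Initial width b − a = 2.57 − 0.227 = 2.343000.
After n steps the width is (b−a)/2^n; need (b−a)/2^n ≤ 1e-4.
So n ≥ log₂(2.343000/1e-4) = log₂(23430.0000) ≈ 14.5161.
Hence n = 15.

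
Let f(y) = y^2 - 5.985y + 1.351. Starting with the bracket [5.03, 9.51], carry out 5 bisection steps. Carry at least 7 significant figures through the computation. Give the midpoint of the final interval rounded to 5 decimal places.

f(5.030000) = -3.452650, f(9.510000) = 34.873750 (opposite signs)
step 1: m = 7.270000, f(m) = 10.692950 > 0 → root in [5.030000, 7.270000]
step 2: m = 6.150000, f(m) = 2.365750 > 0 → root in [5.030000, 6.150000]
step 3: m = 5.590000, f(m) = -0.857050 < 0 → root in [5.590000, 6.150000]
step 4: m = 5.870000, f(m) = 0.675950 > 0 → root in [5.590000, 5.870000]
step 5: m = 5.730000, f(m) = -0.110150 < 0 → root in [5.730000, 5.870000]
Midpoint of [5.730000, 5.870000] = 5.800000

5.80000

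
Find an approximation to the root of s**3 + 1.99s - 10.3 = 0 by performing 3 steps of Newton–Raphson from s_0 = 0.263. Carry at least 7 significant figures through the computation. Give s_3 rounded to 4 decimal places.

2.3159

f'(s) = 3s**2 + 1.99
s_0 = 0.263000: f = -9.758439, f' = 2.197507 → s_1 = 0.263000 - (-9.758439)/(2.197507) = 4.703686
s_1 = 4.703686: f = 103.127797, f' = 68.363986 → s_2 = 4.703686 - (103.127797)/(68.363986) = 3.195175
s_2 = 3.195175: f = 28.678410, f' = 32.617437 → s_3 = 3.195175 - (28.678410)/(32.617437) = 2.315940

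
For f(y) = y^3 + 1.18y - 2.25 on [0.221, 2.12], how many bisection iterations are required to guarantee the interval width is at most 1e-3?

Initial width b − a = 2.12 − 0.221 = 1.899000.
After n steps the width is (b−a)/2^n; need (b−a)/2^n ≤ 1e-3.
So n ≥ log₂(1.899000/1e-3) = log₂(1899.0000) ≈ 10.8910.
Hence n = 11.

11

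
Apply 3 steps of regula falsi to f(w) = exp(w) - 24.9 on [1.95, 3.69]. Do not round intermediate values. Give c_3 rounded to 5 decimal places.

f(1.950000) = -17.871312, f(3.690000) = 15.144847
step 1: c = 2.891844, f(c) = -6.873474 < 0 → new bracket [2.891844, 3.690000]
step 2: c = 3.141005, f(c) = -1.772899 < 0 → new bracket [3.141005, 3.690000]
step 3: c = 3.198537, f(c) = -0.403330 < 0 → new bracket [3.198537, 3.690000]

3.19854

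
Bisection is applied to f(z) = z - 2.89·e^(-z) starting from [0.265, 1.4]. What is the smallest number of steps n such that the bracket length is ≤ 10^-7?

24

Initial width b − a = 1.4 − 0.265 = 1.135000.
After n steps the width is (b−a)/2^n; need (b−a)/2^n ≤ 10^-7.
So n ≥ log₂(1.135000/10^-7) = log₂(11350000.0000) ≈ 23.4362.
Hence n = 24.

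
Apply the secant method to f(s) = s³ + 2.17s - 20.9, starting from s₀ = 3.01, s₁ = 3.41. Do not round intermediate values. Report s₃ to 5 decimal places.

2.52652

Secant update: s_(k+1) = s_k − f(s_k)·(s_k − s_(k-1))/(f(s_k) − f(s_(k-1))).
f(s_0) = 12.902601, f(s_1) = 26.151521
s_2 = 3.410000 - (26.151521)·(3.410000 - 3.010000)/(26.151521 - (12.902601)) = 2.620456; f(s_2) = 2.780504
s_3 = 2.620456 - (2.780504)·(2.620456 - 3.410000)/(2.780504 - (26.151521)) = 2.526522; f(s_3) = 0.710131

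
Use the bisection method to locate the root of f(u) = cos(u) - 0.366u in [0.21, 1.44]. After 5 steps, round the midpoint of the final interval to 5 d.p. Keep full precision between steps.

f(0.210000) = 0.901171, f(1.440000) = -0.396616 (opposite signs)
step 1: m = 0.825000, f(m) = 0.376607 > 0 → root in [0.825000, 1.440000]
step 2: m = 1.132500, f(m) = 0.009902 > 0 → root in [1.132500, 1.440000]
step 3: m = 1.286250, f(m) = -0.190045 < 0 → root in [1.132500, 1.286250]
step 4: m = 1.209375, f(m) = -0.089027 < 0 → root in [1.132500, 1.209375]
step 5: m = 1.170937, f(m) = -0.039275 < 0 → root in [1.132500, 1.170937]
Midpoint of [1.132500, 1.170937] = 1.151719

1.15172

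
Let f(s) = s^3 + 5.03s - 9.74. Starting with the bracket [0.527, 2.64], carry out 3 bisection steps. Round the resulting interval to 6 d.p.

[1.319375, 1.583500]

f(0.527000) = -6.942827, f(2.640000) = 21.938944 (opposite signs)
step 1: m = 1.583500, f(m) = 2.195587 > 0 → root in [0.527000, 1.583500]
step 2: m = 1.055250, f(m) = -3.257016 < 0 → root in [1.055250, 1.583500]
step 3: m = 1.319375, f(m) = -0.806841 < 0 → root in [1.319375, 1.583500]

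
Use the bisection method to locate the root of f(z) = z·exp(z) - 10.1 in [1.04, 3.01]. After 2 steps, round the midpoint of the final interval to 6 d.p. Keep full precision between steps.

f(1.040000) = -7.157614, f(3.010000) = 50.965074 (opposite signs)
step 1: m = 2.025000, f(m) = 5.241625 > 0 → root in [1.040000, 2.025000]
step 2: m = 1.532500, f(m) = -3.004928 < 0 → root in [1.532500, 2.025000]
Midpoint of [1.532500, 2.025000] = 1.778750

1.778750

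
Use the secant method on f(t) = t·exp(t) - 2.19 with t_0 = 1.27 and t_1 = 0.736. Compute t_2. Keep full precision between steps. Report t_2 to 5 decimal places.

f(t_0) = 2.332283, f(t_1) = -0.653550
t_2 = 0.736000 - (-0.653550)·(0.736000 - 1.270000)/(-0.653550 - (2.332283)) = 0.852884; f(t_2) = -0.188790

0.85288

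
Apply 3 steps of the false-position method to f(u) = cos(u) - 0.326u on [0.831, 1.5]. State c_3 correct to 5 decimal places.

False-position update: c = (a·f(b) − b·f(a))/(f(b) − f(a)); replace the endpoint whose sign matches f(c).
f(0.831000) = 0.403231, f(1.500000) = -0.418263
step 1: c = 1.159379, f(c) = 0.021951 > 0 → new bracket [1.159379, 1.500000]
step 2: c = 1.176364, f(c) = 0.000789 > 0 → new bracket [1.176364, 1.500000]
step 3: c = 1.176974, f(c) = 0.000028 > 0 → new bracket [1.176974, 1.500000]

1.17697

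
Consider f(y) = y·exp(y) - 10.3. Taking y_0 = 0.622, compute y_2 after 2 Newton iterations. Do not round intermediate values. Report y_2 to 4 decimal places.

Newton update: y ← y − f(y)/f'(y).
f'(y) = (y + 1)·exp(y)
y_0 = 0.622000: f = -9.141432, f' = 3.021218 → y_1 = 0.622000 - (-9.141432)/(3.021218) = 3.647744
y_1 = 3.647744: f = 129.729509, f' = 178.417482 → y_2 = 3.647744 - (129.729509)/(178.417482) = 2.920632

2.9206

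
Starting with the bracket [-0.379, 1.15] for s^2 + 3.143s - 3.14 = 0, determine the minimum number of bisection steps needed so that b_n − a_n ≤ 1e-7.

24

Initial width b − a = 1.15 − -0.379 = 1.529000.
After n steps the width is (b−a)/2^n; need (b−a)/2^n ≤ 1e-7.
So n ≥ log₂(1.529000/1e-7) = log₂(15290000.0000) ≈ 23.8661.
Hence n = 24.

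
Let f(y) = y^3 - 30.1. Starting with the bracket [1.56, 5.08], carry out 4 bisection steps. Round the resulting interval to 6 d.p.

f(1.560000) = -26.303584, f(5.080000) = 100.996512 (opposite signs)
step 1: m = 3.320000, f(m) = 6.494368 > 0 → root in [1.560000, 3.320000]
step 2: m = 2.440000, f(m) = -15.573216 < 0 → root in [2.440000, 3.320000]
step 3: m = 2.880000, f(m) = -6.212128 < 0 → root in [2.880000, 3.320000]
step 4: m = 3.100000, f(m) = -0.309000 < 0 → root in [3.100000, 3.320000]

[3.100000, 3.320000]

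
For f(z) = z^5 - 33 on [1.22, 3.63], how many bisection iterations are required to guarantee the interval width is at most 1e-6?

22

Initial width b − a = 3.63 − 1.22 = 2.410000.
After n steps the width is (b−a)/2^n; need (b−a)/2^n ≤ 1e-6.
So n ≥ log₂(2.410000/1e-6) = log₂(2410000.0000) ≈ 21.2006.
Hence n = 22.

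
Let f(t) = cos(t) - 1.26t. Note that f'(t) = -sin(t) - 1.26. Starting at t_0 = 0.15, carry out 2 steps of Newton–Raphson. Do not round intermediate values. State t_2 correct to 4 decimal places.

Newton update: t ← t − f(t)/f'(t).
t_0 = 0.150000: f = 0.799771, f' = -1.409438 → t_1 = 0.150000 - (0.799771)/(-1.409438) = 0.717440
t_1 = 0.717440: f = -0.150482, f' = -1.917458 → t_2 = 0.717440 - (-0.150482)/(-1.917458) = 0.638959

0.6390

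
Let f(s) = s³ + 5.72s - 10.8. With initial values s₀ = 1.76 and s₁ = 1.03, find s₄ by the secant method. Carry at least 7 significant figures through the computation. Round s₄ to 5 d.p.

f(s_0) = 4.718976, f(s_1) = -3.815673
s_2 = 1.030000 - (-3.815673)·(1.030000 - 1.760000)/(-3.815673 - (4.718976)) = 1.356369; f(s_2) = -0.546212
s_3 = 1.356369 - (-0.546212)·(1.356369 - 1.030000)/(-0.546212 - (-3.815673)) = 1.410893; f(s_3) = 0.078862
s_4 = 1.410893 - (0.078862)·(1.410893 - 1.356369)/(0.078862 - (-0.546212)) = 1.404014; f(s_4) = -0.001367

1.40401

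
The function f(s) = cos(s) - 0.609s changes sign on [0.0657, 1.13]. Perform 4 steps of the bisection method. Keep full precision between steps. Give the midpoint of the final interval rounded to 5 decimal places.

f(0.065700) = 0.957831, f(1.130000) = -0.261510 (opposite signs)
step 1: m = 0.597850, f(m) = 0.462457 > 0 → root in [0.597850, 1.130000]
step 2: m = 0.863925, f(m) = 0.123328 > 0 → root in [0.863925, 1.130000]
step 3: m = 0.996962, f(m) = -0.064294 < 0 → root in [0.863925, 0.996962]
step 4: m = 0.930444, f(m) = 0.030838 > 0 → root in [0.930444, 0.996962]
Midpoint of [0.930444, 0.996962] = 0.963703

0.96370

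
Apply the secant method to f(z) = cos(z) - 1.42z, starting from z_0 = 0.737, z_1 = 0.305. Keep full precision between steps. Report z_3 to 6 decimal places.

0.587161

Secant update: z_(k+1) = z_k − f(z_k)·(z_k − z_(k-1))/(f(z_k) − f(z_(k-1))).
f(z_0) = -0.306052, f(z_1) = 0.520747
z_2 = 0.305000 - (0.520747)·(0.305000 - 0.737000)/(0.520747 - (-0.306052)) = 0.577089; f(z_2) = 0.018588
z_3 = 0.577089 - (0.018588)·(0.577089 - 0.305000)/(0.018588 - (0.520747)) = 0.587161; f(z_3) = -0.001251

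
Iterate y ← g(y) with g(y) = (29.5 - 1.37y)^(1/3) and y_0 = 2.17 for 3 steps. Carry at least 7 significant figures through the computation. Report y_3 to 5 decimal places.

2.94231

y_1 = g(2.170000) = 2.982382
y_2 = g(2.982382) = 2.940075
y_3 = g(2.940075) = 2.942309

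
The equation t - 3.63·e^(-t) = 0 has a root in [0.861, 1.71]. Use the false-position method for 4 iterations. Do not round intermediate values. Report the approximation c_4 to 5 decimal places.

1.14974

f(0.861000) = -0.673543, f(1.710000) = 1.053457
step 1: c = 1.192116, f(c) = 0.090128 > 0 → new bracket [0.861000, 1.192116]
step 2: c = 1.153038, f(c) = 0.007134 > 0 → new bracket [0.861000, 1.153038]
step 3: c = 1.149978, f(c) = 0.000560 > 0 → new bracket [0.861000, 1.149978]
step 4: c = 1.149737, f(c) = 0.000044 > 0 → new bracket [0.861000, 1.149737]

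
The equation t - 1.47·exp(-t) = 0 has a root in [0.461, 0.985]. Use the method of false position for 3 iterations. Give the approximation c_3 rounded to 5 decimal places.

0.71744

f(0.461000) = -0.466059, f(0.985000) = 0.436044
step 1: c = 0.731717, f(c) = 0.024527 > 0 → new bracket [0.461000, 0.731717]
step 2: c = 0.718183, f(c) = 0.001356 > 0 → new bracket [0.461000, 0.718183]
step 3: c = 0.717437, f(c) = 0.000075 > 0 → new bracket [0.461000, 0.717437]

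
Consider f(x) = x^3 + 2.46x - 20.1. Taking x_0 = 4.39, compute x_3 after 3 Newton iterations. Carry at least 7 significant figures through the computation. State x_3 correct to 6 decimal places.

f'(x) = 3x^2 + 2.46
x_0 = 4.390000: f = 75.303919, f' = 60.276300 → x_1 = 4.390000 - (75.303919)/(60.276300) = 3.140688
x_1 = 3.140688: f = 18.605584, f' = 32.051759 → x_2 = 3.140688 - (18.605584)/(32.051759) = 2.560202
x_2 = 2.560202: f = 2.979289, f' = 22.123906 → x_3 = 2.560202 - (2.979289)/(22.123906) = 2.425538

2.425538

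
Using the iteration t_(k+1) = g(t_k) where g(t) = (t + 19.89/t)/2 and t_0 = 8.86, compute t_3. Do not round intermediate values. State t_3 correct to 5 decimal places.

t_1 = g(8.860000) = 5.552460
t_2 = g(5.552460) = 4.567328
t_3 = g(4.567328) = 4.461086

4.46109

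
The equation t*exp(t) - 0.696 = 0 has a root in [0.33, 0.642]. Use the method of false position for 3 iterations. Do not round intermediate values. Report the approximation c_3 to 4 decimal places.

0.4453

False-position update: c = (a·f(b) − b·f(a))/(f(b) − f(a)); replace the endpoint whose sign matches f(c).
f(0.330000) = -0.236981, f(0.642000) = 0.523978
step 1: c = 0.427164, f(c) = -0.041198 < 0 → new bracket [0.427164, 0.642000]
step 2: c = 0.442825, f(c) = -0.006478 < 0 → new bracket [0.442825, 0.642000]
step 3: c = 0.445257, f(c) = -0.001002 < 0 → new bracket [0.445257, 0.642000]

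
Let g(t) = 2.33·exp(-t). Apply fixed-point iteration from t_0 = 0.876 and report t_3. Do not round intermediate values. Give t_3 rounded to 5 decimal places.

0.96357

t_1 = g(0.876000) = 0.970318
t_2 = g(0.970318) = 0.882983
t_3 = g(0.882983) = 0.963566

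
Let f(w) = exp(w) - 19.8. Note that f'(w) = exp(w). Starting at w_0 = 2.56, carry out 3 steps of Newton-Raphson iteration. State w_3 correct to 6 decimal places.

2.985696

Newton update: w ← w − f(w)/f'(w).
w_0 = 2.560000: f = -6.864183, f' = 12.935817 → w_1 = 2.560000 - (-6.864183)/(12.935817) = 3.090634
w_1 = 3.090634: f = 2.191013, f' = 21.991013 → w_2 = 3.090634 - (2.191013)/(21.991013) = 2.991002
w_2 = 2.991002: f = 0.105611, f' = 19.905611 → w_3 = 2.991002 - (0.105611)/(19.905611) = 2.985696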